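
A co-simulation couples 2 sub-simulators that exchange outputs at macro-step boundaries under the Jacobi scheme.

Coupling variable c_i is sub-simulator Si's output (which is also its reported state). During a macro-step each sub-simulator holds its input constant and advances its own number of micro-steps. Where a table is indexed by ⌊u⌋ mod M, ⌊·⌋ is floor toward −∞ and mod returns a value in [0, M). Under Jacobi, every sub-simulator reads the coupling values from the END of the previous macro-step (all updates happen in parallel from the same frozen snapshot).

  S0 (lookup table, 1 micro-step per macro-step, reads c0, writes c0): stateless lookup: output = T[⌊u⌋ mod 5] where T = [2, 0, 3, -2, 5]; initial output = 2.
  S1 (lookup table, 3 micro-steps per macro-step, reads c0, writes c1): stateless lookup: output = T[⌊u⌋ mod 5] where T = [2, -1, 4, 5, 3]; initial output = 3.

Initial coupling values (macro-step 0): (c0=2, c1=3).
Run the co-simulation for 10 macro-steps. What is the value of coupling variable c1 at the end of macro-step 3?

macro 1: S0 reads c0=2 → after 1×micro: 3; S1 reads c0=2 → after 3×micro: 4 ⇒ (c0=3, c1=4)
macro 2: S0 reads c0=3 → after 1×micro: -2; S1 reads c0=3 → after 3×micro: 5 ⇒ (c0=-2, c1=5)
macro 3: S0 reads c0=-2 → after 1×micro: -2; S1 reads c0=-2 → after 3×micro: 5 ⇒ (c0=-2, c1=5)
macro 4: S0 reads c0=-2 → after 1×micro: -2; S1 reads c0=-2 → after 3×micro: 5 ⇒ (c0=-2, c1=5)
macro 5: S0 reads c0=-2 → after 1×micro: -2; S1 reads c0=-2 → after 3×micro: 5 ⇒ (c0=-2, c1=5)
macro 6: S0 reads c0=-2 → after 1×micro: -2; S1 reads c0=-2 → after 3×micro: 5 ⇒ (c0=-2, c1=5)
macro 7: S0 reads c0=-2 → after 1×micro: -2; S1 reads c0=-2 → after 3×micro: 5 ⇒ (c0=-2, c1=5)
macro 8: S0 reads c0=-2 → after 1×micro: -2; S1 reads c0=-2 → after 3×micro: 5 ⇒ (c0=-2, c1=5)
macro 9: S0 reads c0=-2 → after 1×micro: -2; S1 reads c0=-2 → after 3×micro: 5 ⇒ (c0=-2, c1=5)
macro 10: S0 reads c0=-2 → after 1×micro: -2; S1 reads c0=-2 → after 3×micro: 5 ⇒ (c0=-2, c1=5)

c1 at macro-step 3 = 5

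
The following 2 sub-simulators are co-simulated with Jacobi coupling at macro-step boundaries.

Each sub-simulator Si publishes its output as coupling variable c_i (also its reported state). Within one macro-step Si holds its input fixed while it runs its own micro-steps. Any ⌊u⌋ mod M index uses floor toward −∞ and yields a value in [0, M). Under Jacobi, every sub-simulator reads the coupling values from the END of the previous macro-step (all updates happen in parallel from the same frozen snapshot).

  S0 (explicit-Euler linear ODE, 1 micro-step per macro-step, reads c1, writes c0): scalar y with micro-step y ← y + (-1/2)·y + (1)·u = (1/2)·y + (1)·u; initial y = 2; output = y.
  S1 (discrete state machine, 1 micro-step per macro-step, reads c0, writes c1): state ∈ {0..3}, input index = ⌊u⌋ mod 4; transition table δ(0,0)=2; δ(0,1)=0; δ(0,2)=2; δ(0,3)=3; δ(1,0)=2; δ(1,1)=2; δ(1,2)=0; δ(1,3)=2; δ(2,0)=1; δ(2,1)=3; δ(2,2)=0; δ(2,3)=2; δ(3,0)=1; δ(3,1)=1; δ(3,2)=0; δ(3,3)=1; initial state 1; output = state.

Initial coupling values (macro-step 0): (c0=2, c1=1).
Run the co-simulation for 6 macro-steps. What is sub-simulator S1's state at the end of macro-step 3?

S1 state at macro-step 3 = 3

macro 1: S0 reads c1=1 → after 1×micro: 2; S1 reads c0=2 → after 1×micro: 0 ⇒ (c0=2, c1=0)
macro 2: S0 reads c1=0 → after 1×micro: 1; S1 reads c0=2 → after 1×micro: 2 ⇒ (c0=1, c1=2)
macro 3: S0 reads c1=2 → after 1×micro: 5/2; S1 reads c0=1 → after 1×micro: 3 ⇒ (c0=5/2, c1=3)
macro 4: S0 reads c1=3 → after 1×micro: 17/4; S1 reads c0=5/2 → after 1×micro: 0 ⇒ (c0=17/4, c1=0)
macro 5: S0 reads c1=0 → after 1×micro: 17/8; S1 reads c0=17/4 → after 1×micro: 2 ⇒ (c0=17/8, c1=2)
macro 6: S0 reads c1=2 → after 1×micro: 49/16; S1 reads c0=17/8 → after 1×micro: 0 ⇒ (c0=49/16, c1=0)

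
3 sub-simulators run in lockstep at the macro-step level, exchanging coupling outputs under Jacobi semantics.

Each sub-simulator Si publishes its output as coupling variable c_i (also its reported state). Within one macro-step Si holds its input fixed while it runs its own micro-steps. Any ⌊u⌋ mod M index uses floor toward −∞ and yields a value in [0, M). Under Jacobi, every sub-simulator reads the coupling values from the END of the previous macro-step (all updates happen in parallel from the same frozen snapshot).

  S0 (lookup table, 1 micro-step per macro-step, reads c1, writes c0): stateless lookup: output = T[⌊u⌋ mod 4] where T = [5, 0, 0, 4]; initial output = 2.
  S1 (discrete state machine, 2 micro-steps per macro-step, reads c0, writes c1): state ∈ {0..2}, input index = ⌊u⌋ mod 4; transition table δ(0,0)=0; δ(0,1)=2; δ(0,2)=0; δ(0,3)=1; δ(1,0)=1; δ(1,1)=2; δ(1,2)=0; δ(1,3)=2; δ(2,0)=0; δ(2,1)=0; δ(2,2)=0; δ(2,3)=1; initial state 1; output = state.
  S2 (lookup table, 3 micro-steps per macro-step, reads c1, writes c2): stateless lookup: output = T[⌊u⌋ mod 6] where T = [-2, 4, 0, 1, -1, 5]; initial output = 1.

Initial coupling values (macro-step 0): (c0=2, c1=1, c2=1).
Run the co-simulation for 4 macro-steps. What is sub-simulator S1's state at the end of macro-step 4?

macro 1: S0 reads c1=1 → after 1×micro: 0; S1 reads c0=2 → after 2×micro: 0; S2 reads c1=1 → after 3×micro: 4 ⇒ (c0=0, c1=0, c2=4)
macro 2: S0 reads c1=0 → after 1×micro: 5; S1 reads c0=0 → after 2×micro: 0; S2 reads c1=0 → after 3×micro: -2 ⇒ (c0=5, c1=0, c2=-2)
macro 3: S0 reads c1=0 → after 1×micro: 5; S1 reads c0=5 → after 2×micro: 0; S2 reads c1=0 → after 3×micro: -2 ⇒ (c0=5, c1=0, c2=-2)
macro 4: S0 reads c1=0 → after 1×micro: 5; S1 reads c0=5 → after 2×micro: 0; S2 reads c1=0 → after 3×micro: -2 ⇒ (c0=5, c1=0, c2=-2)

S1 state at macro-step 4 = 0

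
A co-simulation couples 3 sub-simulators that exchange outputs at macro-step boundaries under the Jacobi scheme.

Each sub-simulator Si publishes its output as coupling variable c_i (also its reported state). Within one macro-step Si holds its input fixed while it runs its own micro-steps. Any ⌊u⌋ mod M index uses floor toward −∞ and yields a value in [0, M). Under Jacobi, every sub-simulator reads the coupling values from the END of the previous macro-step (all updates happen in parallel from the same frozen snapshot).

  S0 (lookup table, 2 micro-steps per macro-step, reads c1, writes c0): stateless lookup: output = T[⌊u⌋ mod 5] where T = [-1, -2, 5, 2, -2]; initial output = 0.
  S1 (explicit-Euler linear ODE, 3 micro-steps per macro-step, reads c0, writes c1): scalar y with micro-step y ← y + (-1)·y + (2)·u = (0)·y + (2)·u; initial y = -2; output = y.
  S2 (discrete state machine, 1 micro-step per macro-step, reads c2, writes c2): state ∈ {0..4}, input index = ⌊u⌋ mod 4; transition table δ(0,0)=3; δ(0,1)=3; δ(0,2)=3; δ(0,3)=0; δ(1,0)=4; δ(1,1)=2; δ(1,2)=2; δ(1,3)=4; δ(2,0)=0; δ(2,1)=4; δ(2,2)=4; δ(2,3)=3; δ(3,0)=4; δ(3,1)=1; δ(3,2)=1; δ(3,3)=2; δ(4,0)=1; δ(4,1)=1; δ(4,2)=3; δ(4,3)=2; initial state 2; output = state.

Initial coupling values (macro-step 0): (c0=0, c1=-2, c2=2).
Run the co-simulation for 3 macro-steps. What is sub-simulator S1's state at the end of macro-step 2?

S1 state at macro-step 2 = 4

macro 1: S0 reads c1=-2 → after 2×micro: 2; S1 reads c0=0 → after 3×micro: 0; S2 reads c2=2 → after 1×micro: 4 ⇒ (c0=2, c1=0, c2=4)
macro 2: S0 reads c1=0 → after 2×micro: -1; S1 reads c0=2 → after 3×micro: 4; S2 reads c2=4 → after 1×micro: 1 ⇒ (c0=-1, c1=4, c2=1)
macro 3: S0 reads c1=4 → after 2×micro: -2; S1 reads c0=-1 → after 3×micro: -2; S2 reads c2=1 → after 1×micro: 2 ⇒ (c0=-2, c1=-2, c2=2)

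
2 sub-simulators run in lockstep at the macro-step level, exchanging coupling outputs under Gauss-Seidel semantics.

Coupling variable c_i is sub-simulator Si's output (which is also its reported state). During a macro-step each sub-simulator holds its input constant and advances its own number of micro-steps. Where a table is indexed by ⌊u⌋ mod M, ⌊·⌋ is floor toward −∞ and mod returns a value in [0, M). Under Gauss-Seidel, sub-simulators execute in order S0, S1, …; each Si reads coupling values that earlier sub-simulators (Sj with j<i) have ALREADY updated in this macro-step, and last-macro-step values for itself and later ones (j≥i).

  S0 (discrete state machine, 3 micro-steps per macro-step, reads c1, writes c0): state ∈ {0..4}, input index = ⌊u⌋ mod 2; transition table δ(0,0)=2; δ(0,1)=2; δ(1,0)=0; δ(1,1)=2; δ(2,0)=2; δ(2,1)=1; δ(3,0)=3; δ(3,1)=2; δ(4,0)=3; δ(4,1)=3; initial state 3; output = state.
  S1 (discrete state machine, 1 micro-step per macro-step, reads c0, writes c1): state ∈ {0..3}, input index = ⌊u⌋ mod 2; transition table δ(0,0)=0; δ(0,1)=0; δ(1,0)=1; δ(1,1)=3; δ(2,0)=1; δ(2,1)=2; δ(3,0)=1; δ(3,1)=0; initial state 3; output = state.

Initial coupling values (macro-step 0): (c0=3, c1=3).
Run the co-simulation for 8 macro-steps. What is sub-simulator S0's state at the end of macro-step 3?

macro 1: S0 reads c1=3 → after 3×micro: 2; S1 reads c0=2 → after 1×micro: 1 ⇒ (c0=2, c1=1)
macro 2: S0 reads c1=1 → after 3×micro: 1; S1 reads c0=1 → after 1×micro: 3 ⇒ (c0=1, c1=3)
macro 3: S0 reads c1=3 → after 3×micro: 2; S1 reads c0=2 → after 1×micro: 1 ⇒ (c0=2, c1=1)
macro 4: S0 reads c1=1 → after 3×micro: 1; S1 reads c0=1 → after 1×micro: 3 ⇒ (c0=1, c1=3)
macro 5: S0 reads c1=3 → after 3×micro: 2; S1 reads c0=2 → after 1×micro: 1 ⇒ (c0=2, c1=1)
macro 6: S0 reads c1=1 → after 3×micro: 1; S1 reads c0=1 → after 1×micro: 3 ⇒ (c0=1, c1=3)
macro 7: S0 reads c1=3 → after 3×micro: 2; S1 reads c0=2 → after 1×micro: 1 ⇒ (c0=2, c1=1)
macro 8: S0 reads c1=1 → after 3×micro: 1; S1 reads c0=1 → after 1×micro: 3 ⇒ (c0=1, c1=3)

S0 state at macro-step 3 = 2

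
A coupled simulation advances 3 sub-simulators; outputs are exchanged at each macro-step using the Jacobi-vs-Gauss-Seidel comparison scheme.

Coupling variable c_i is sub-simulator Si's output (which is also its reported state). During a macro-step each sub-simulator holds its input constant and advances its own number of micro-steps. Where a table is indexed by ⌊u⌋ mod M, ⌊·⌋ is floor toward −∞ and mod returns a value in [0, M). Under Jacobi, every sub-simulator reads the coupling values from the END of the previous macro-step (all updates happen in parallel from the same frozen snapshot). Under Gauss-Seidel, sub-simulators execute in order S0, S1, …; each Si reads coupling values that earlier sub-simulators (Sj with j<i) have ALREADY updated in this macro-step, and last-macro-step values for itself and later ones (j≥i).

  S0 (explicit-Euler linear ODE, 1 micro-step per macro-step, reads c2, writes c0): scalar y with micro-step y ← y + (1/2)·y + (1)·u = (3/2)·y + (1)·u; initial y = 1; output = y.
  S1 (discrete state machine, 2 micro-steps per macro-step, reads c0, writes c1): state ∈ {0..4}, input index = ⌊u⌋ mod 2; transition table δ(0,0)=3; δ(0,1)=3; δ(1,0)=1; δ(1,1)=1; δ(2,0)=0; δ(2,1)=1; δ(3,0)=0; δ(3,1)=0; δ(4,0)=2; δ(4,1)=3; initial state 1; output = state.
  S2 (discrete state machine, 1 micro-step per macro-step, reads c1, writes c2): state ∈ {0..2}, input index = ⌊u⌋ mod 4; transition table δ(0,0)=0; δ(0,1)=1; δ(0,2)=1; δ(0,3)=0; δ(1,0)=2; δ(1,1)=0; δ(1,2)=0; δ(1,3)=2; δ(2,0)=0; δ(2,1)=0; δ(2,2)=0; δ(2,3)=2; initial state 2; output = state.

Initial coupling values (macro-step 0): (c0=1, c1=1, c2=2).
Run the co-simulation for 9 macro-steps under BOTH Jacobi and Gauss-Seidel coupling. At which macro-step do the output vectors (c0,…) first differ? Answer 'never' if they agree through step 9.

first divergence at macro-step: never

[Jacobi] macro 1: S0 reads c2=2 → after 1×micro: 7/2; S1 reads c0=1 → after 2×micro: 1; S2 reads c1=1 → after 1×micro: 0 ⇒ (c0=7/2, c1=1, c2=0)
[Jacobi] macro 2: S0 reads c2=0 → after 1×micro: 21/4; S1 reads c0=7/2 → after 2×micro: 1; S2 reads c1=1 → after 1×micro: 1 ⇒ (c0=21/4, c1=1, c2=1)
[Jacobi] macro 3: S0 reads c2=1 → after 1×micro: 71/8; S1 reads c0=21/4 → after 2×micro: 1; S2 reads c1=1 → after 1×micro: 0 ⇒ (c0=71/8, c1=1, c2=0)
[Jacobi] macro 4: S0 reads c2=0 → after 1×micro: 213/16; S1 reads c0=71/8 → after 2×micro: 1; S2 reads c1=1 → after 1×micro: 1 ⇒ (c0=213/16, c1=1, c2=1)
[Jacobi] macro 5: S0 reads c2=1 → after 1×micro: 671/32; S1 reads c0=213/16 → after 2×micro: 1; S2 reads c1=1 → after 1×micro: 0 ⇒ (c0=671/32, c1=1, c2=0)
[Jacobi] macro 6: S0 reads c2=0 → after 1×micro: 2013/64; S1 reads c0=671/32 → after 2×micro: 1; S2 reads c1=1 → after 1×micro: 1 ⇒ (c0=2013/64, c1=1, c2=1)
[Jacobi] macro 7: S0 reads c2=1 → after 1×micro: 6167/128; S1 reads c0=2013/64 → after 2×micro: 1; S2 reads c1=1 → after 1×micro: 0 ⇒ (c0=6167/128, c1=1, c2=0)
[Jacobi] macro 8: S0 reads c2=0 → after 1×micro: 18501/256; S1 reads c0=6167/128 → after 2×micro: 1; S2 reads c1=1 → after 1×micro: 1 ⇒ (c0=18501/256, c1=1, c2=1)
[Jacobi] macro 9: S0 reads c2=1 → after 1×micro: 56015/512; S1 reads c0=18501/256 → after 2×micro: 1; S2 reads c1=1 → after 1×micro: 0 ⇒ (c0=56015/512, c1=1, c2=0)
[Gauss-Seidel] macro 1: S0 reads c2=2 → after 1×micro: 7/2; S1 reads c0=7/2 → after 2×micro: 1; S2 reads c1=1 → after 1×micro: 0 ⇒ (c0=7/2, c1=1, c2=0)
[Gauss-Seidel] macro 2: S0 reads c2=0 → after 1×micro: 21/4; S1 reads c0=21/4 → after 2×micro: 1; S2 reads c1=1 → after 1×micro: 1 ⇒ (c0=21/4, c1=1, c2=1)
[Gauss-Seidel] macro 3: S0 reads c2=1 → after 1×micro: 71/8; S1 reads c0=71/8 → after 2×micro: 1; S2 reads c1=1 → after 1×micro: 0 ⇒ (c0=71/8, c1=1, c2=0)
[Gauss-Seidel] macro 4: S0 reads c2=0 → after 1×micro: 213/16; S1 reads c0=213/16 → after 2×micro: 1; S2 reads c1=1 → after 1×micro: 1 ⇒ (c0=213/16, c1=1, c2=1)
[Gauss-Seidel] macro 5: S0 reads c2=1 → after 1×micro: 671/32; S1 reads c0=671/32 → after 2×micro: 1; S2 reads c1=1 → after 1×micro: 0 ⇒ (c0=671/32, c1=1, c2=0)
[Gauss-Seidel] macro 6: S0 reads c2=0 → after 1×micro: 2013/64; S1 reads c0=2013/64 → after 2×micro: 1; S2 reads c1=1 → after 1×micro: 1 ⇒ (c0=2013/64, c1=1, c2=1)
[Gauss-Seidel] macro 7: S0 reads c2=1 → after 1×micro: 6167/128; S1 reads c0=6167/128 → after 2×micro: 1; S2 reads c1=1 → after 1×micro: 0 ⇒ (c0=6167/128, c1=1, c2=0)
[Gauss-Seidel] macro 8: S0 reads c2=0 → after 1×micro: 18501/256; S1 reads c0=18501/256 → after 2×micro: 1; S2 reads c1=1 → after 1×micro: 1 ⇒ (c0=18501/256, c1=1, c2=1)
[Gauss-Seidel] macro 9: S0 reads c2=1 → after 1×micro: 56015/512; S1 reads c0=56015/512 → after 2×micro: 1; S2 reads c1=1 → after 1×micro: 0 ⇒ (c0=56015/512, c1=1, c2=0)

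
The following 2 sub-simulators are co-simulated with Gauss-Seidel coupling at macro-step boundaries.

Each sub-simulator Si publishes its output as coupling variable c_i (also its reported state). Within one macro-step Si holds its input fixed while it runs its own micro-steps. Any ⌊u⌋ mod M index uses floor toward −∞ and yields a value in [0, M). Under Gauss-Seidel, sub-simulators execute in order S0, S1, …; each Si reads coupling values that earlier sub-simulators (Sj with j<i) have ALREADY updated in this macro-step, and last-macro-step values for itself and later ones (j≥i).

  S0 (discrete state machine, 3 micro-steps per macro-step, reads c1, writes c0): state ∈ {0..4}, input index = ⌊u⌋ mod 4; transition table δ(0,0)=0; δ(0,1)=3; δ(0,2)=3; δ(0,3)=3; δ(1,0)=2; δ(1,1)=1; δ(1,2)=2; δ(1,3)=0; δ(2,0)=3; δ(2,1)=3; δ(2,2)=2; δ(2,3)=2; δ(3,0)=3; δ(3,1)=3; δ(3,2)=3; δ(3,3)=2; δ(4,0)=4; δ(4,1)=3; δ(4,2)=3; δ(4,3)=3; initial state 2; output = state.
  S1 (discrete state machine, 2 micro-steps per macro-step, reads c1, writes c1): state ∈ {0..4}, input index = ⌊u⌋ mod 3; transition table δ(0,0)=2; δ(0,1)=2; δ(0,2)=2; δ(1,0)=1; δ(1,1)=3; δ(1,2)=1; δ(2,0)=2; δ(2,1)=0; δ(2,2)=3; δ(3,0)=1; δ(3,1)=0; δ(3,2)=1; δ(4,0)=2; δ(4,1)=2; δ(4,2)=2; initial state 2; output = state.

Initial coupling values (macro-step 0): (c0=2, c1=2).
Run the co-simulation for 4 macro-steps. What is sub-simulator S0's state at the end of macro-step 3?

S0 state at macro-step 3 = 3

macro 1: S0 reads c1=2 → after 3×micro: 2; S1 reads c1=2 → after 2×micro: 1 ⇒ (c0=2, c1=1)
macro 2: S0 reads c1=1 → after 3×micro: 3; S1 reads c1=1 → after 2×micro: 0 ⇒ (c0=3, c1=0)
macro 3: S0 reads c1=0 → after 3×micro: 3; S1 reads c1=0 → after 2×micro: 2 ⇒ (c0=3, c1=2)
macro 4: S0 reads c1=2 → after 3×micro: 3; S1 reads c1=2 → after 2×micro: 1 ⇒ (c0=3, c1=1)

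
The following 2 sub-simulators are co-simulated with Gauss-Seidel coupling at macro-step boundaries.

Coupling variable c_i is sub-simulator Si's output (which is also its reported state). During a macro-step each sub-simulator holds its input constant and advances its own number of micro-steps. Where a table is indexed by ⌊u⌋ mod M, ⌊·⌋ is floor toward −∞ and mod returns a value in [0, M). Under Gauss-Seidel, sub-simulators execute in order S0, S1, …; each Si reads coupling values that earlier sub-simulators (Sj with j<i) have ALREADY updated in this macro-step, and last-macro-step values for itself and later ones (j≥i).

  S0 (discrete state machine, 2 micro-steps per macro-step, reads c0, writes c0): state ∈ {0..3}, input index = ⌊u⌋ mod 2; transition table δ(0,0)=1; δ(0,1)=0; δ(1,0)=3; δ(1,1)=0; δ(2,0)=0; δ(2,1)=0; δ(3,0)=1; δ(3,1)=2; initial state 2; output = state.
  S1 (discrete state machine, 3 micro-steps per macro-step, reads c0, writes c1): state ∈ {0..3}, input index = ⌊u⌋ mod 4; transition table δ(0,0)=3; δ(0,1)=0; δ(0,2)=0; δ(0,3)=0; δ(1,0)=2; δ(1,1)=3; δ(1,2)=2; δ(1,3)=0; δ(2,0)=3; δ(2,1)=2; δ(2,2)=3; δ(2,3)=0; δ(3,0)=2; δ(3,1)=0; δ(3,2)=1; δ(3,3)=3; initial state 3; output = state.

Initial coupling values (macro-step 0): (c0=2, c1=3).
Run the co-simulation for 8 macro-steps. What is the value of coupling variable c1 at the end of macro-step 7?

c1 at macro-step 7 = 3

macro 1: S0 reads c0=2 → after 2×micro: 1; S1 reads c0=1 → after 3×micro: 0 ⇒ (c0=1, c1=0)
macro 2: S0 reads c0=1 → after 2×micro: 0; S1 reads c0=0 → after 3×micro: 3 ⇒ (c0=0, c1=3)
macro 3: S0 reads c0=0 → after 2×micro: 3; S1 reads c0=3 → after 3×micro: 3 ⇒ (c0=3, c1=3)
macro 4: S0 reads c0=3 → after 2×micro: 0; S1 reads c0=0 → after 3×micro: 2 ⇒ (c0=0, c1=2)
macro 5: S0 reads c0=0 → after 2×micro: 3; S1 reads c0=3 → after 3×micro: 0 ⇒ (c0=3, c1=0)
macro 6: S0 reads c0=3 → after 2×micro: 0; S1 reads c0=0 → after 3×micro: 3 ⇒ (c0=0, c1=3)
macro 7: S0 reads c0=0 → after 2×micro: 3; S1 reads c0=3 → after 3×micro: 3 ⇒ (c0=3, c1=3)
macro 8: S0 reads c0=3 → after 2×micro: 0; S1 reads c0=0 → after 3×micro: 2 ⇒ (c0=0, c1=2)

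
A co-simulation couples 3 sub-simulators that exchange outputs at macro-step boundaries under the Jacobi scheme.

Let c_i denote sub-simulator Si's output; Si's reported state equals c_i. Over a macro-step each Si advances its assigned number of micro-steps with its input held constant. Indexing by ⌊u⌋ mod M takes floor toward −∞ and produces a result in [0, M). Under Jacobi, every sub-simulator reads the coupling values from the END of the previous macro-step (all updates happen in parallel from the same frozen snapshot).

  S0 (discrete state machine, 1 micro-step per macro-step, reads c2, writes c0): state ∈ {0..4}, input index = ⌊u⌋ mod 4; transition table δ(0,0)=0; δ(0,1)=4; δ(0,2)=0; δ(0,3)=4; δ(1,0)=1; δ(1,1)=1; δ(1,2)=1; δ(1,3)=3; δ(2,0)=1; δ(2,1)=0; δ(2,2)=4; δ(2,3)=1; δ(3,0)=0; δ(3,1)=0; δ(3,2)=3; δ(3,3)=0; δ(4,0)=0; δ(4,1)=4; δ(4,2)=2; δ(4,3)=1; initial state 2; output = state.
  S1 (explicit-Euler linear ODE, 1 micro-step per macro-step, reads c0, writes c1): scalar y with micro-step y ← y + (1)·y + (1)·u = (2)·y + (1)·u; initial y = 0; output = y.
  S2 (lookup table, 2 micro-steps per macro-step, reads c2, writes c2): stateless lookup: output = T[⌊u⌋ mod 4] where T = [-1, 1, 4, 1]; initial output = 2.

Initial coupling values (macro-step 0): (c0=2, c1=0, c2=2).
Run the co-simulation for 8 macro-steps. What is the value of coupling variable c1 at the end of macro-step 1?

macro 1: S0 reads c2=2 → after 1×micro: 4; S1 reads c0=2 → after 1×micro: 2; S2 reads c2=2 → after 2×micro: 4 ⇒ (c0=4, c1=2, c2=4)
macro 2: S0 reads c2=4 → after 1×micro: 0; S1 reads c0=4 → after 1×micro: 8; S2 reads c2=4 → after 2×micro: -1 ⇒ (c0=0, c1=8, c2=-1)
macro 3: S0 reads c2=-1 → after 1×micro: 4; S1 reads c0=0 → after 1×micro: 16; S2 reads c2=-1 → after 2×micro: 1 ⇒ (c0=4, c1=16, c2=1)
macro 4: S0 reads c2=1 → after 1×micro: 4; S1 reads c0=4 → after 1×micro: 36; S2 reads c2=1 → after 2×micro: 1 ⇒ (c0=4, c1=36, c2=1)
macro 5: S0 reads c2=1 → after 1×micro: 4; S1 reads c0=4 → after 1×micro: 76; S2 reads c2=1 → after 2×micro: 1 ⇒ (c0=4, c1=76, c2=1)
macro 6: S0 reads c2=1 → after 1×micro: 4; S1 reads c0=4 → after 1×micro: 156; S2 reads c2=1 → after 2×micro: 1 ⇒ (c0=4, c1=156, c2=1)
macro 7: S0 reads c2=1 → after 1×micro: 4; S1 reads c0=4 → after 1×micro: 316; S2 reads c2=1 → after 2×micro: 1 ⇒ (c0=4, c1=316, c2=1)
macro 8: S0 reads c2=1 → after 1×micro: 4; S1 reads c0=4 → after 1×micro: 636; S2 reads c2=1 → after 2×micro: 1 ⇒ (c0=4, c1=636, c2=1)

c1 at macro-step 1 = 2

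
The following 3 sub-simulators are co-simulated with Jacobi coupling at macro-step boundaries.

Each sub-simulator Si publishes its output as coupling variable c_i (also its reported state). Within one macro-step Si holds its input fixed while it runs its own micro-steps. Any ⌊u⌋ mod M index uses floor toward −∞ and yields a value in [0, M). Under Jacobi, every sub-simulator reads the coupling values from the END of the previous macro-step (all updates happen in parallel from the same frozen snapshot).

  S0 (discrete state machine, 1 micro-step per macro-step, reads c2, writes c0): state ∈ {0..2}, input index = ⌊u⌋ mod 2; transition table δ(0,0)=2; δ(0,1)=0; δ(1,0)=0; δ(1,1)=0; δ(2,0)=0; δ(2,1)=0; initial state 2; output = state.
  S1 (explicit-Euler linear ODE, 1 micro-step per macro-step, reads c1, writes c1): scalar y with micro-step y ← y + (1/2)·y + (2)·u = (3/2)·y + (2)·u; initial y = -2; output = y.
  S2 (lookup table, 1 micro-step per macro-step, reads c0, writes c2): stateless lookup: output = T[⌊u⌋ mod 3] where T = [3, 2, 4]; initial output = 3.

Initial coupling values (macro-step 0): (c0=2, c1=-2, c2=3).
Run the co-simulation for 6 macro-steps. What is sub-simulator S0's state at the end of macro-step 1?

S0 state at macro-step 1 = 0

macro 1: S0 reads c2=3 → after 1×micro: 0; S1 reads c1=-2 → after 1×micro: -7; S2 reads c0=2 → after 1×micro: 4 ⇒ (c0=0, c1=-7, c2=4)
macro 2: S0 reads c2=4 → after 1×micro: 2; S1 reads c1=-7 → after 1×micro: -49/2; S2 reads c0=0 → after 1×micro: 3 ⇒ (c0=2, c1=-49/2, c2=3)
macro 3: S0 reads c2=3 → after 1×micro: 0; S1 reads c1=-49/2 → after 1×micro: -343/4; S2 reads c0=2 → after 1×micro: 4 ⇒ (c0=0, c1=-343/4, c2=4)
macro 4: S0 reads c2=4 → after 1×micro: 2; S1 reads c1=-343/4 → after 1×micro: -2401/8; S2 reads c0=0 → after 1×micro: 3 ⇒ (c0=2, c1=-2401/8, c2=3)
macro 5: S0 reads c2=3 → after 1×micro: 0; S1 reads c1=-2401/8 → after 1×micro: -16807/16; S2 reads c0=2 → after 1×micro: 4 ⇒ (c0=0, c1=-16807/16, c2=4)
macro 6: S0 reads c2=4 → after 1×micro: 2; S1 reads c1=-16807/16 → after 1×micro: -117649/32; S2 reads c0=0 → after 1×micro: 3 ⇒ (c0=2, c1=-117649/32, c2=3)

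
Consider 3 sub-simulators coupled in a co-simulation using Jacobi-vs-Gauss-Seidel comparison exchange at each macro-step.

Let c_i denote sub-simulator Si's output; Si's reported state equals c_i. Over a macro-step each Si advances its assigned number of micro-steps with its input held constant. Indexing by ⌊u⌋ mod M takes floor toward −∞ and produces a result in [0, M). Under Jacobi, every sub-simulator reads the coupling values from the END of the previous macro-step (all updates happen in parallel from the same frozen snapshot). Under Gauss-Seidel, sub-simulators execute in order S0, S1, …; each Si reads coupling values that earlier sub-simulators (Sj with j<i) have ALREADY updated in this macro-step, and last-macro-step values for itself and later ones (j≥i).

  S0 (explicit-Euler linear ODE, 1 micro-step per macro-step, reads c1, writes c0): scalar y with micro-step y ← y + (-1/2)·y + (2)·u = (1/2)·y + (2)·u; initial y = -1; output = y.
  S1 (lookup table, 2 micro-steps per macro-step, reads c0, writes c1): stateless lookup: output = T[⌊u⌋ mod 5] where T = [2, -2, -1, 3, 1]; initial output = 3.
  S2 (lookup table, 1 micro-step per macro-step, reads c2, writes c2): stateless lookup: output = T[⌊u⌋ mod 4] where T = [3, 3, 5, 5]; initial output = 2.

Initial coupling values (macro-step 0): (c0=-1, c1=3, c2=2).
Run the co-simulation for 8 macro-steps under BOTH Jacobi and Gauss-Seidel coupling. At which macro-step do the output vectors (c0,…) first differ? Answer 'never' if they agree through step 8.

first divergence at macro-step: 1

[Jacobi] macro 1: S0 reads c1=3 → after 1×micro: 11/2; S1 reads c0=-1 → after 2×micro: 1; S2 reads c2=2 → after 1×micro: 5 ⇒ (c0=11/2, c1=1, c2=5)
[Jacobi] macro 2: S0 reads c1=1 → after 1×micro: 19/4; S1 reads c0=11/2 → after 2×micro: 2; S2 reads c2=5 → after 1×micro: 3 ⇒ (c0=19/4, c1=2, c2=3)
[Jacobi] macro 3: S0 reads c1=2 → after 1×micro: 51/8; S1 reads c0=19/4 → after 2×micro: 1; S2 reads c2=3 → after 1×micro: 5 ⇒ (c0=51/8, c1=1, c2=5)
[Jacobi] macro 4: S0 reads c1=1 → after 1×micro: 83/16; S1 reads c0=51/8 → after 2×micro: -2; S2 reads c2=5 → after 1×micro: 3 ⇒ (c0=83/16, c1=-2, c2=3)
[Jacobi] macro 5: S0 reads c1=-2 → after 1×micro: -45/32; S1 reads c0=83/16 → after 2×micro: 2; S2 reads c2=3 → after 1×micro: 5 ⇒ (c0=-45/32, c1=2, c2=5)
[Jacobi] macro 6: S0 reads c1=2 → after 1×micro: 211/64; S1 reads c0=-45/32 → after 2×micro: 3; S2 reads c2=5 → after 1×micro: 3 ⇒ (c0=211/64, c1=3, c2=3)
[Jacobi] macro 7: S0 reads c1=3 → after 1×micro: 979/128; S1 reads c0=211/64 → after 2×micro: 3; S2 reads c2=3 → after 1×micro: 5 ⇒ (c0=979/128, c1=3, c2=5)
[Jacobi] macro 8: S0 reads c1=3 → after 1×micro: 2515/256; S1 reads c0=979/128 → after 2×micro: -1; S2 reads c2=5 → after 1×micro: 3 ⇒ (c0=2515/256, c1=-1, c2=3)
[Gauss-Seidel] macro 1: S0 reads c1=3 → after 1×micro: 11/2; S1 reads c0=11/2 → after 2×micro: 2; S2 reads c2=2 → after 1×micro: 5 ⇒ (c0=11/2, c1=2, c2=5)
[Gauss-Seidel] macro 2: S0 reads c1=2 → after 1×micro: 27/4; S1 reads c0=27/4 → after 2×micro: -2; S2 reads c2=5 → after 1×micro: 3 ⇒ (c0=27/4, c1=-2, c2=3)
[Gauss-Seidel] macro 3: S0 reads c1=-2 → after 1×micro: -5/8; S1 reads c0=-5/8 → after 2×micro: 1; S2 reads c2=3 → after 1×micro: 5 ⇒ (c0=-5/8, c1=1, c2=5)
[Gauss-Seidel] macro 4: S0 reads c1=1 → after 1×micro: 27/16; S1 reads c0=27/16 → after 2×micro: -2; S2 reads c2=5 → after 1×micro: 3 ⇒ (c0=27/16, c1=-2, c2=3)
[Gauss-Seidel] macro 5: S0 reads c1=-2 → after 1×micro: -101/32; S1 reads c0=-101/32 → after 2×micro: -2; S2 reads c2=3 → after 1×micro: 5 ⇒ (c0=-101/32, c1=-2, c2=5)
[Gauss-Seidel] macro 6: S0 reads c1=-2 → after 1×micro: -357/64; S1 reads c0=-357/64 → after 2×micro: 1; S2 reads c2=5 → after 1×micro: 3 ⇒ (c0=-357/64, c1=1, c2=3)
[Gauss-Seidel] macro 7: S0 reads c1=1 → after 1×micro: -101/128; S1 reads c0=-101/128 → after 2×micro: 1; S2 reads c2=3 → after 1×micro: 5 ⇒ (c0=-101/128, c1=1, c2=5)
[Gauss-Seidel] macro 8: S0 reads c1=1 → after 1×micro: 411/256; S1 reads c0=411/256 → after 2×micro: -2; S2 reads c2=5 → after 1×micro: 3 ⇒ (c0=411/256, c1=-2, c2=3)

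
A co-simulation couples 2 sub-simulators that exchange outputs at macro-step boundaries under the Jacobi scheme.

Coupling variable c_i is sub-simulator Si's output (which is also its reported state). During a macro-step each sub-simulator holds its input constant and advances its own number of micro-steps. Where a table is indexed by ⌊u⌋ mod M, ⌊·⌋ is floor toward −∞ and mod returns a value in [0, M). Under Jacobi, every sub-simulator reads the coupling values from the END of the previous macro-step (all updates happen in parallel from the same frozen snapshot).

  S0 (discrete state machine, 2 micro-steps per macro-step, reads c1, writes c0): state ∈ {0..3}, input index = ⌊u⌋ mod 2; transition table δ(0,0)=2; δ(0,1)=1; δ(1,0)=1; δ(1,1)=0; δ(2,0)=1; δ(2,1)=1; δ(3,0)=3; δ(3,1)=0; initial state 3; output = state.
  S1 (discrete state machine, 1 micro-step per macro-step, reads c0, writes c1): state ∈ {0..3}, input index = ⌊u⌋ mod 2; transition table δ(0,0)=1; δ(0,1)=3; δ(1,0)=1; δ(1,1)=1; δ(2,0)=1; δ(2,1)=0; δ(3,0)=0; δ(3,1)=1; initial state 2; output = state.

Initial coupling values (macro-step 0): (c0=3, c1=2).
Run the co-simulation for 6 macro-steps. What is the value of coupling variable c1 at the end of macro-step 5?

c1 at macro-step 5 = 1

macro 1: S0 reads c1=2 → after 2×micro: 3; S1 reads c0=3 → after 1×micro: 0 ⇒ (c0=3, c1=0)
macro 2: S0 reads c1=0 → after 2×micro: 3; S1 reads c0=3 → after 1×micro: 3 ⇒ (c0=3, c1=3)
macro 3: S0 reads c1=3 → after 2×micro: 1; S1 reads c0=3 → after 1×micro: 1 ⇒ (c0=1, c1=1)
macro 4: S0 reads c1=1 → after 2×micro: 1; S1 reads c0=1 → after 1×micro: 1 ⇒ (c0=1, c1=1)
macro 5: S0 reads c1=1 → after 2×micro: 1; S1 reads c0=1 → after 1×micro: 1 ⇒ (c0=1, c1=1)
macro 6: S0 reads c1=1 → after 2×micro: 1; S1 reads c0=1 → after 1×micro: 1 ⇒ (c0=1, c1=1)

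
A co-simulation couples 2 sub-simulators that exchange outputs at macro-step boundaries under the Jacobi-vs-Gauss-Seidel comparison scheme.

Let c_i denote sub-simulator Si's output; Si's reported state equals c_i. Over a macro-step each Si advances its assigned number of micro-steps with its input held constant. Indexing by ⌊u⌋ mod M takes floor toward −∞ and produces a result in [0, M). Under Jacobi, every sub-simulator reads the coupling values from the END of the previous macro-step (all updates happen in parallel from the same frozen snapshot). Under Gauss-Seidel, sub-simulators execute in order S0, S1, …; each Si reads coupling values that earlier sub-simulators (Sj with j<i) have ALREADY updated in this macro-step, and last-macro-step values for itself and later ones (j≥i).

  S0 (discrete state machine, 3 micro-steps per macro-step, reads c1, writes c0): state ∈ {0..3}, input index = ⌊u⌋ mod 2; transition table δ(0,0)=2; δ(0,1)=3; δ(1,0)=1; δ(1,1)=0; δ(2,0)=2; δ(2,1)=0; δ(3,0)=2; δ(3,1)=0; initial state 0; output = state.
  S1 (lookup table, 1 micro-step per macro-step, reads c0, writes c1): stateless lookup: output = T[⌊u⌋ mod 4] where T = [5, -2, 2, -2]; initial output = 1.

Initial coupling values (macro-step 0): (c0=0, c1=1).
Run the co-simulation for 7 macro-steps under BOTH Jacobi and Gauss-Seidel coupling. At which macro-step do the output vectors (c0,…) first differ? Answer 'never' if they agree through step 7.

first divergence at macro-step: 1

[Jacobi] macro 1: S0 reads c1=1 → after 3×micro: 3; S1 reads c0=0 → after 1×micro: 5 ⇒ (c0=3, c1=5)
[Jacobi] macro 2: S0 reads c1=5 → after 3×micro: 0; S1 reads c0=3 → after 1×micro: -2 ⇒ (c0=0, c1=-2)
[Jacobi] macro 3: S0 reads c1=-2 → after 3×micro: 2; S1 reads c0=0 → after 1×micro: 5 ⇒ (c0=2, c1=5)
[Jacobi] macro 4: S0 reads c1=5 → after 3×micro: 0; S1 reads c0=2 → after 1×micro: 2 ⇒ (c0=0, c1=2)
[Jacobi] macro 5: S0 reads c1=2 → after 3×micro: 2; S1 reads c0=0 → after 1×micro: 5 ⇒ (c0=2, c1=5)
[Jacobi] macro 6: S0 reads c1=5 → after 3×micro: 0; S1 reads c0=2 → after 1×micro: 2 ⇒ (c0=0, c1=2)
[Jacobi] macro 7: S0 reads c1=2 → after 3×micro: 2; S1 reads c0=0 → after 1×micro: 5 ⇒ (c0=2, c1=5)
[Gauss-Seidel] macro 1: S0 reads c1=1 → after 3×micro: 3; S1 reads c0=3 → after 1×micro: -2 ⇒ (c0=3, c1=-2)
[Gauss-Seidel] macro 2: S0 reads c1=-2 → after 3×micro: 2; S1 reads c0=2 → after 1×micro: 2 ⇒ (c0=2, c1=2)
[Gauss-Seidel] macro 3: S0 reads c1=2 → after 3×micro: 2; S1 reads c0=2 → after 1×micro: 2 ⇒ (c0=2, c1=2)
[Gauss-Seidel] macro 4: S0 reads c1=2 → after 3×micro: 2; S1 reads c0=2 → after 1×micro: 2 ⇒ (c0=2, c1=2)
[Gauss-Seidel] macro 5: S0 reads c1=2 → after 3×micro: 2; S1 reads c0=2 → after 1×micro: 2 ⇒ (c0=2, c1=2)
[Gauss-Seidel] macro 6: S0 reads c1=2 → after 3×micro: 2; S1 reads c0=2 → after 1×micro: 2 ⇒ (c0=2, c1=2)
[Gauss-Seidel] macro 7: S0 reads c1=2 → after 3×micro: 2; S1 reads c0=2 → after 1×micro: 2 ⇒ (c0=2, c1=2)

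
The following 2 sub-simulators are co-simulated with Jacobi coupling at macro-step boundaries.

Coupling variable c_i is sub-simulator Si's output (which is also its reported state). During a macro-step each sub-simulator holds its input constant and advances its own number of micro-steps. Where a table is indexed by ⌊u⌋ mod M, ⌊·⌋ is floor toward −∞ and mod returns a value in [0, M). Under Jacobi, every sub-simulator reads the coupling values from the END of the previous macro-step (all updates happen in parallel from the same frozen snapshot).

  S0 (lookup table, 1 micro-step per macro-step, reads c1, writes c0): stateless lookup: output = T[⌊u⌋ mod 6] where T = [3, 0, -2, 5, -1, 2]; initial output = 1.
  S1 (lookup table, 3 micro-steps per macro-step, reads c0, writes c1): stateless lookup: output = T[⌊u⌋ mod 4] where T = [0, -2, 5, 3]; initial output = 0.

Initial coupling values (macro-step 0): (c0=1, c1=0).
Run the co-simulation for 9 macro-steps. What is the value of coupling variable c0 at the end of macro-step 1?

macro 1: S0 reads c1=0 → after 1×micro: 3; S1 reads c0=1 → after 3×micro: -2 ⇒ (c0=3, c1=-2)
macro 2: S0 reads c1=-2 → after 1×micro: -1; S1 reads c0=3 → after 3×micro: 3 ⇒ (c0=-1, c1=3)
macro 3: S0 reads c1=3 → after 1×micro: 5; S1 reads c0=-1 → after 3×micro: 3 ⇒ (c0=5, c1=3)
macro 4: S0 reads c1=3 → after 1×micro: 5; S1 reads c0=5 → after 3×micro: -2 ⇒ (c0=5, c1=-2)
macro 5: S0 reads c1=-2 → after 1×micro: -1; S1 reads c0=5 → after 3×micro: -2 ⇒ (c0=-1, c1=-2)
macro 6: S0 reads c1=-2 → after 1×micro: -1; S1 reads c0=-1 → after 3×micro: 3 ⇒ (c0=-1, c1=3)
macro 7: S0 reads c1=3 → after 1×micro: 5; S1 reads c0=-1 → after 3×micro: 3 ⇒ (c0=5, c1=3)
macro 8: S0 reads c1=3 → after 1×micro: 5; S1 reads c0=5 → after 3×micro: -2 ⇒ (c0=5, c1=-2)
macro 9: S0 reads c1=-2 → after 1×micro: -1; S1 reads c0=5 → after 3×micro: -2 ⇒ (c0=-1, c1=-2)

c0 at macro-step 1 = 3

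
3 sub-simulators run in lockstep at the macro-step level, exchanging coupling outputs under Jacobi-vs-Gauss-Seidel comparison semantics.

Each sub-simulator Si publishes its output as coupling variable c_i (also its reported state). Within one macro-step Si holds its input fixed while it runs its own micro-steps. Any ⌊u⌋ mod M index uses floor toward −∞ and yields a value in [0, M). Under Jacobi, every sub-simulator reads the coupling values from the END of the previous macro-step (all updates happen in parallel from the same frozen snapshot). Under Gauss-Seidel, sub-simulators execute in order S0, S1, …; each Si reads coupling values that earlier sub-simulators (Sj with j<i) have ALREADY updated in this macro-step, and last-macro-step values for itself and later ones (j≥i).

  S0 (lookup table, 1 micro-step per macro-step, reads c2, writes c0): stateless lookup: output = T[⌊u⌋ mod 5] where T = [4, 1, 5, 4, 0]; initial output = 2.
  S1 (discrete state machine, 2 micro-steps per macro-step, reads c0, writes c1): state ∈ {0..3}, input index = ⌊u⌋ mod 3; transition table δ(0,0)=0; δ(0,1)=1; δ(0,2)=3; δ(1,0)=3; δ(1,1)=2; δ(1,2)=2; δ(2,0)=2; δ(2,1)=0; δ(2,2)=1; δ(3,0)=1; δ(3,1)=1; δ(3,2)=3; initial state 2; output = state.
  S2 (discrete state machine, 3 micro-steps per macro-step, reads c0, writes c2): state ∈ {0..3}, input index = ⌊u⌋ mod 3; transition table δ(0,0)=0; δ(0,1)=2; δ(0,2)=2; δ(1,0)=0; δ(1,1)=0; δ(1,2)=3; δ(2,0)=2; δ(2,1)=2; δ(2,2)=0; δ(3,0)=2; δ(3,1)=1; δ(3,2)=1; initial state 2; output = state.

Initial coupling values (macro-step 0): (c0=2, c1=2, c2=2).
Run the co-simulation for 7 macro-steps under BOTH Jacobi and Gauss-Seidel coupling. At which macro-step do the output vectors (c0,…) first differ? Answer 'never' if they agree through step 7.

first divergence at macro-step: 2

[Jacobi] macro 1: S0 reads c2=2 → after 1×micro: 5; S1 reads c0=2 → after 2×micro: 2; S2 reads c0=2 → after 3×micro: 0 ⇒ (c0=5, c1=2, c2=0)
[Jacobi] macro 2: S0 reads c2=0 → after 1×micro: 4; S1 reads c0=5 → after 2×micro: 2; S2 reads c0=5 → after 3×micro: 2 ⇒ (c0=4, c1=2, c2=2)
[Jacobi] macro 3: S0 reads c2=2 → after 1×micro: 5; S1 reads c0=4 → after 2×micro: 1; S2 reads c0=4 → after 3×micro: 2 ⇒ (c0=5, c1=1, c2=2)
[Jacobi] macro 4: S0 reads c2=2 → after 1×micro: 5; S1 reads c0=5 → after 2×micro: 1; S2 reads c0=5 → after 3×micro: 0 ⇒ (c0=5, c1=1, c2=0)
[Jacobi] macro 5: S0 reads c2=0 → after 1×micro: 4; S1 reads c0=5 → after 2×micro: 1; S2 reads c0=5 → after 3×micro: 2 ⇒ (c0=4, c1=1, c2=2)
[Jacobi] macro 6: S0 reads c2=2 → after 1×micro: 5; S1 reads c0=4 → after 2×micro: 0; S2 reads c0=4 → after 3×micro: 2 ⇒ (c0=5, c1=0, c2=2)
[Jacobi] macro 7: S0 reads c2=2 → after 1×micro: 5; S1 reads c0=5 → after 2×micro: 3; S2 reads c0=5 → after 3×micro: 0 ⇒ (c0=5, c1=3, c2=0)
[Gauss-Seidel] macro 1: S0 reads c2=2 → after 1×micro: 5; S1 reads c0=5 → after 2×micro: 2; S2 reads c0=5 → after 3×micro: 0 ⇒ (c0=5, c1=2, c2=0)
[Gauss-Seidel] macro 2: S0 reads c2=0 → after 1×micro: 4; S1 reads c0=4 → after 2×micro: 1; S2 reads c0=4 → after 3×micro: 2 ⇒ (c0=4, c1=1, c2=2)
[Gauss-Seidel] macro 3: S0 reads c2=2 → after 1×micro: 5; S1 reads c0=5 → after 2×micro: 1; S2 reads c0=5 → after 3×micro: 0 ⇒ (c0=5, c1=1, c2=0)
[Gauss-Seidel] macro 4: S0 reads c2=0 → after 1×micro: 4; S1 reads c0=4 → after 2×micro: 0; S2 reads c0=4 → after 3×micro: 2 ⇒ (c0=4, c1=0, c2=2)
[Gauss-Seidel] macro 5: S0 reads c2=2 → after 1×micro: 5; S1 reads c0=5 → after 2×micro: 3; S2 reads c0=5 → after 3×micro: 0 ⇒ (c0=5, c1=3, c2=0)
[Gauss-Seidel] macro 6: S0 reads c2=0 → after 1×micro: 4; S1 reads c0=4 → after 2×micro: 2; S2 reads c0=4 → after 3×micro: 2 ⇒ (c0=4, c1=2, c2=2)
[Gauss-Seidel] macro 7: S0 reads c2=2 → after 1×micro: 5; S1 reads c0=5 → after 2×micro: 2; S2 reads c0=5 → after 3×micro: 0 ⇒ (c0=5, c1=2, c2=0)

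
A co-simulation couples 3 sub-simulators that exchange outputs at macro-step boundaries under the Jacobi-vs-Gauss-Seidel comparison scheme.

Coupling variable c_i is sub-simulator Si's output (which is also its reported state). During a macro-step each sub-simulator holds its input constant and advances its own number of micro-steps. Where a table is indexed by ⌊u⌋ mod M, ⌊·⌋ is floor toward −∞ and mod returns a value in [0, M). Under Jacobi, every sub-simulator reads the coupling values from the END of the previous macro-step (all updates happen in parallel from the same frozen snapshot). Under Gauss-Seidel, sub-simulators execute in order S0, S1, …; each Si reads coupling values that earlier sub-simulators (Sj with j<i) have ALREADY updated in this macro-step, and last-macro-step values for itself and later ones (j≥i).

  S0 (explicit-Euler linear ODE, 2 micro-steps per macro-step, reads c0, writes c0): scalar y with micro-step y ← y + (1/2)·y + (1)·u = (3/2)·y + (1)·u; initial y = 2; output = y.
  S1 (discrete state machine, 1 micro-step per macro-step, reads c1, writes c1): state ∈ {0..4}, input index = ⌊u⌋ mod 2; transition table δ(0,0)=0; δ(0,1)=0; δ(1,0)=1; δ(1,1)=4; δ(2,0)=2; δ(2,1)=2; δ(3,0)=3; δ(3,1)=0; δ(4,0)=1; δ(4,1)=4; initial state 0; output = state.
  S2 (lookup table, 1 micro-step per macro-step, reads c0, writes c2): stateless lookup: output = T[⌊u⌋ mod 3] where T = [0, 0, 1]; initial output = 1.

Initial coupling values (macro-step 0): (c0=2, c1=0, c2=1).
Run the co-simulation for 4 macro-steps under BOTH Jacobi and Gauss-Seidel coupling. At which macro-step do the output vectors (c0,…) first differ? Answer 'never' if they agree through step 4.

[Jacobi] macro 1: S0 reads c0=2 → after 2×micro: 19/2; S1 reads c1=0 → after 1×micro: 0; S2 reads c0=2 → after 1×micro: 1 ⇒ (c0=19/2, c1=0, c2=1)
[Jacobi] macro 2: S0 reads c0=19/2 → after 2×micro: 361/8; S1 reads c1=0 → after 1×micro: 0; S2 reads c0=19/2 → after 1×micro: 0 ⇒ (c0=361/8, c1=0, c2=0)
[Jacobi] macro 3: S0 reads c0=361/8 → after 2×micro: 6859/32; S1 reads c1=0 → after 1×micro: 0; S2 reads c0=361/8 → after 1×micro: 0 ⇒ (c0=6859/32, c1=0, c2=0)
[Jacobi] macro 4: S0 reads c0=6859/32 → after 2×micro: 130321/128; S1 reads c1=0 → after 1×micro: 0; S2 reads c0=6859/32 → after 1×micro: 0 ⇒ (c0=130321/128, c1=0, c2=0)
[Gauss-Seidel] macro 1: S0 reads c0=2 → after 2×micro: 19/2; S1 reads c1=0 → after 1×micro: 0; S2 reads c0=19/2 → after 1×micro: 0 ⇒ (c0=19/2, c1=0, c2=0)
[Gauss-Seidel] macro 2: S0 reads c0=19/2 → after 2×micro: 361/8; S1 reads c1=0 → after 1×micro: 0; S2 reads c0=361/8 → after 1×micro: 0 ⇒ (c0=361/8, c1=0, c2=0)
[Gauss-Seidel] macro 3: S0 reads c0=361/8 → after 2×micro: 6859/32; S1 reads c1=0 → after 1×micro: 0; S2 reads c0=6859/32 → after 1×micro: 0 ⇒ (c0=6859/32, c1=0, c2=0)
[Gauss-Seidel] macro 4: S0 reads c0=6859/32 → after 2×micro: 130321/128; S1 reads c1=0 → after 1×micro: 0; S2 reads c0=130321/128 → after 1×micro: 0 ⇒ (c0=130321/128, c1=0, c2=0)

first divergence at macro-step: 1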